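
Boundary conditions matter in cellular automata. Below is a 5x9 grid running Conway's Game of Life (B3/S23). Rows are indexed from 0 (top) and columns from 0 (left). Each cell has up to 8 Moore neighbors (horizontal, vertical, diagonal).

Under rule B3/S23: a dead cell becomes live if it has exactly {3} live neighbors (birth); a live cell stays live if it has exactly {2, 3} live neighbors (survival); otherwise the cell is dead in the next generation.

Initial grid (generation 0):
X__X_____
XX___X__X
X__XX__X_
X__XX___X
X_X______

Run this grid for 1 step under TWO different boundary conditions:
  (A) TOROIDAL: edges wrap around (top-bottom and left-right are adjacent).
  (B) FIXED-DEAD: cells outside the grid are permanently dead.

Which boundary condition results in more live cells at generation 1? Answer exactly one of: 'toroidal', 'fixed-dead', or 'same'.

Answer: fixed-dead

Derivation:
Under TOROIDAL boundary, generation 1:
__X______
_XXX_____
__XX_X_X_
X_X_X____
X_X_X____
Population = 14

Under FIXED-DEAD boundary, generation 1:
XX_______
XXXX_____
X_XX_X_XX
X_X_X____
_X_X_____
Population = 17

Comparison: toroidal=14, fixed-dead=17 -> fixed-dead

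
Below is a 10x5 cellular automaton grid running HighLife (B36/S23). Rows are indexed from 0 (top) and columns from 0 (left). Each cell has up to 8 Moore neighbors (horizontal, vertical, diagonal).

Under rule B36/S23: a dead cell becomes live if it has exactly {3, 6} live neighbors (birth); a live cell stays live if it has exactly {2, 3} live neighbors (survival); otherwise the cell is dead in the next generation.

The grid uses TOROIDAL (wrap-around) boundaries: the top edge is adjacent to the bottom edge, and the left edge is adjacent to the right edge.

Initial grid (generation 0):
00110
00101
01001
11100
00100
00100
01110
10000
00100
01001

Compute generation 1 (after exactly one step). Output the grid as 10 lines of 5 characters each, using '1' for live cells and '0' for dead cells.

Simulating step by step:
Generation 0 (given above): 18 live cells
Generation 1: 21 live cells
(generation 1 grid is the final answer)

Answer: 11101
11101
00001
10110
00110
00000
01110
00010
11000
01000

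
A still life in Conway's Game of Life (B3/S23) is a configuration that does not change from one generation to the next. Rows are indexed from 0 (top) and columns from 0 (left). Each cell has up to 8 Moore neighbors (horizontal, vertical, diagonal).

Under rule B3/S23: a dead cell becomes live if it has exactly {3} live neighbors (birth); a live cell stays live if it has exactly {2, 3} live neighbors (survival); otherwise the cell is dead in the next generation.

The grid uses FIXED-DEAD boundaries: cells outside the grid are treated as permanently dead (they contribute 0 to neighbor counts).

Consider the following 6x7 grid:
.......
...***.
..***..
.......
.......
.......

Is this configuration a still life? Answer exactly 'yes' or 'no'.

Answer: no

Derivation:
Compute generation 1 and compare to generation 0 (given above):
Generation 1:
....*..
..*..*.
..*..*.
...*...
.......
.......
Cell (0,4) differs: gen0=0 vs gen1=1 -> NOT a still life.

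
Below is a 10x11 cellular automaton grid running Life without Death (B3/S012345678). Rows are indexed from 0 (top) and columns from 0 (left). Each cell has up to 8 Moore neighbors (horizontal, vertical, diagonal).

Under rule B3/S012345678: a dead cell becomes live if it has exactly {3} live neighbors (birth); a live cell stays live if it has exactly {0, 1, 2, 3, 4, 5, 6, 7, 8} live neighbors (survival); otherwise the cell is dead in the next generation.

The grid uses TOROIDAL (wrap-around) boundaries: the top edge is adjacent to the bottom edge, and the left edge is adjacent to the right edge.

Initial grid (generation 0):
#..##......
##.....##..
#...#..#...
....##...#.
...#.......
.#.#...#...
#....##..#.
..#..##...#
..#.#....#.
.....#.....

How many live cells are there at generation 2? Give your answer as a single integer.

Simulating step by step:
Generation 0 (given above): 29 live cells
Generation 1: 53 live cells
##.##......
##.##..##.#
##..####..#
...###...#.
..##.......
.####.##...
###.####.##
.######..##
..###.#..#.
.....#.....
Generation 2: 66 live cells
##.###....#
##.##..####
##..####..#
##.###...##
.###..#....
.####.###.#
###.####.##
.######..##
.####.#..##
.#...#.....
Population at generation 2: 66

Answer: 66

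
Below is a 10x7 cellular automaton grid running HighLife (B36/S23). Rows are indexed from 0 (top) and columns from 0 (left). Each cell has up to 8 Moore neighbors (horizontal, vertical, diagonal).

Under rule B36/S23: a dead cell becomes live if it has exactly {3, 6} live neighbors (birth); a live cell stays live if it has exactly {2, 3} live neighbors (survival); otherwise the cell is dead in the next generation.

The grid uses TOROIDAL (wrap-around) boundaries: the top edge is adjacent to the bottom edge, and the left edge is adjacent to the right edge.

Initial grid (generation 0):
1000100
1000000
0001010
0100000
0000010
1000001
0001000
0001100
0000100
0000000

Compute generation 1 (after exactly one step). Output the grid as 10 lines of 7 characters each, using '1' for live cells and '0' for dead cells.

Simulating step by step:
Generation 0 (given above): 13 live cells
Generation 1: 12 live cells
(generation 1 grid is the final answer)

Answer: 0000000
0000101
0000000
0000100
1000001
0000001
0001100
0001100
0001100
0000000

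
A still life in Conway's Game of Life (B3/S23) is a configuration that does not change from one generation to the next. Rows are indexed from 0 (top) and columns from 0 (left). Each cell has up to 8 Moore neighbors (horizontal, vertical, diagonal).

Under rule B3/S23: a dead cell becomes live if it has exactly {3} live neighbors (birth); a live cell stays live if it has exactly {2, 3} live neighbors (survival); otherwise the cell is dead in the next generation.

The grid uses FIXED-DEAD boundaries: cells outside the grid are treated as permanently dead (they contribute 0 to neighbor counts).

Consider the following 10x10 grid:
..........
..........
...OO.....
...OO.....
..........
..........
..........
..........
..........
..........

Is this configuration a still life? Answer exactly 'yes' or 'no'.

Compute generation 1 and compare to generation 0 (given above):
Generation 1:
..........
..........
...OO.....
...OO.....
..........
..........
..........
..........
..........
..........
The grids are IDENTICAL -> still life.

Answer: yes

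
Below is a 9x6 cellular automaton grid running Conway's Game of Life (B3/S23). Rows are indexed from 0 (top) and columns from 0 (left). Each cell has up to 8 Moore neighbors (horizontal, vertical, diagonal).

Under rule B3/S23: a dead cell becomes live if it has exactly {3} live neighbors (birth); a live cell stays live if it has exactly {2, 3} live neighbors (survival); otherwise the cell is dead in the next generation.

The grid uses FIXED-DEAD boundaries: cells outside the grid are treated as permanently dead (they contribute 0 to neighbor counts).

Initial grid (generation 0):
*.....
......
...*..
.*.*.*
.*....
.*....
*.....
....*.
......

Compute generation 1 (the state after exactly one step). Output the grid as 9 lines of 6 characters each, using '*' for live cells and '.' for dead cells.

Answer: ......
......
..*.*.
....*.
**....
**....
......
......
......

Derivation:
Simulating step by step:
Generation 0 (given above): 9 live cells
Generation 1: 7 live cells
(generation 1 grid is the final answer)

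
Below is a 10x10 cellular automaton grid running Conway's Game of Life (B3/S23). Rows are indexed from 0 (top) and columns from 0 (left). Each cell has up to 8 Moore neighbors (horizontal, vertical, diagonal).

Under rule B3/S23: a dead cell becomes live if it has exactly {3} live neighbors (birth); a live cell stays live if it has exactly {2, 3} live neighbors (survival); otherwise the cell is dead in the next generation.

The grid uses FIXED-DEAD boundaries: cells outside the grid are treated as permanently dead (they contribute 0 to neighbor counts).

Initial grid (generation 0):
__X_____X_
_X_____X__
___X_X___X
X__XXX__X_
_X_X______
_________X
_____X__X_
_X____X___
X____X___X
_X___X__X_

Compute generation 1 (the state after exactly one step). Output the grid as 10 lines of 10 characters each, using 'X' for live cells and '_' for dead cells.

Answer: __________
__X_____X_
__XX_XX_X_
___X_X____
__XX______
__________
__________
_____XX___
XX___XX___
__________

Derivation:
Simulating step by step:
Generation 0 (given above): 25 live cells
Generation 1: 17 live cells
(generation 1 grid is the final answer)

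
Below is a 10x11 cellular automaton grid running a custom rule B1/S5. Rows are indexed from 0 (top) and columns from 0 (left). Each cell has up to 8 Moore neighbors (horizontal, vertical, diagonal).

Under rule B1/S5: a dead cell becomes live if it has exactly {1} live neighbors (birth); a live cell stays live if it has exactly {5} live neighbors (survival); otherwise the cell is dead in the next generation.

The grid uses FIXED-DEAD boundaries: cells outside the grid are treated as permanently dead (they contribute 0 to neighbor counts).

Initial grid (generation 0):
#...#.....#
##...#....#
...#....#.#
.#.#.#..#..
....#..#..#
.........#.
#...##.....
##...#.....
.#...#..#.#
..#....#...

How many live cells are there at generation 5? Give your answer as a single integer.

Answer: 34

Derivation:
Simulating step by step:
Generation 0 (given above): 30 live cells
Generation 1: 27 live cells
..##..#....
......###..
...........
#..........
##.........
##.....#...
..##....###
...#...##.#
...#.......
#..###....#
Generation 2: 23 live cells
.#..#....#.
.#..#....#.
##...#...#.
..#........
......###..
....#.#....
...........
.#....#....
##.........
.#....#..#.
Generation 3: 25 live cells
...........
......#....
......#....
...##.....#
.##.#....#.
...#.....#.
#####......
.....#.#...
........###
.....#.##.#
Generation 4: 16 live cells
.....###...
...........
..#......##
#.....###..
#..........
...#.......
.......#.##
...........
...........
....#......
Generation 5: 34 live cells
....#...#..
.####......
#..#.#.....
..##.#.....
..####...#.
###.#.##...
..###.#....
......##...
...###.....
...#.#.....
Population at generation 5: 34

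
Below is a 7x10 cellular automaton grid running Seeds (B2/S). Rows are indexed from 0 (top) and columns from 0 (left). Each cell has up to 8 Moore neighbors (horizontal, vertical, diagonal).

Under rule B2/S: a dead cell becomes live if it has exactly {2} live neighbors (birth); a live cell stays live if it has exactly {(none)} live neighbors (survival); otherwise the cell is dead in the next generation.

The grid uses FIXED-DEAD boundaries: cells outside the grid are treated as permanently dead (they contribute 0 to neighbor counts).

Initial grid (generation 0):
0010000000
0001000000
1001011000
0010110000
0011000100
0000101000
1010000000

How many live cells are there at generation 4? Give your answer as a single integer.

Answer: 18

Derivation:
Simulating step by step:
Generation 0 (given above): 16 live cells
Generation 1: 12 live cells
0001000000
0100011000
0100000000
0000000100
0100000000
0000010100
0101010000
Generation 2: 18 live cells
0010111000
1000100000
1010010100
1110000000
0000000110
1100000000
0010000000
Generation 3: 10 live cells
0100000000
0010000100
0000101000
0001000000
0000000000
0010000110
1000000000
Generation 4: 18 live cells
0010000000
0101011000
0010010100
0000110000
0011000110
0100000000
0100000110
Population at generation 4: 18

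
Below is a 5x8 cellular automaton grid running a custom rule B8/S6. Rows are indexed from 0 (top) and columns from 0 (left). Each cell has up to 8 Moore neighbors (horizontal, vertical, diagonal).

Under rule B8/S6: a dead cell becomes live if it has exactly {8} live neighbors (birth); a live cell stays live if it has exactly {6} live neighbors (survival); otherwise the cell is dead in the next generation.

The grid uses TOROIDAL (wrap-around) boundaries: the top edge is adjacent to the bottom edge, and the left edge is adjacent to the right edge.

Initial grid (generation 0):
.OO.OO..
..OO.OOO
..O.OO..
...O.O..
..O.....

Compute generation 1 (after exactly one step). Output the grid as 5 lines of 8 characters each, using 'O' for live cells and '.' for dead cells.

Answer: ........
........
........
........
........

Derivation:
Simulating step by step:
Generation 0 (given above): 15 live cells
Generation 1: 0 live cells
(generation 1 grid is the final answer)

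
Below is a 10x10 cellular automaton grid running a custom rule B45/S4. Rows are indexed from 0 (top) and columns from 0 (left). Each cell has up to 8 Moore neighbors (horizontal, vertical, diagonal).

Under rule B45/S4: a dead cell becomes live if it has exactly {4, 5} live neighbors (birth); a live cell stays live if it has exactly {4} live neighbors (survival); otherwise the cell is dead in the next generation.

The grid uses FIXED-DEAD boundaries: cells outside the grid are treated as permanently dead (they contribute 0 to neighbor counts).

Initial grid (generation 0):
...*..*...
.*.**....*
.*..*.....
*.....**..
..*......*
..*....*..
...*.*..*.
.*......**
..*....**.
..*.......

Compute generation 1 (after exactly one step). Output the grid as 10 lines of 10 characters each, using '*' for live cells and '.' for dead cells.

Answer: ..........
..*.......
..........
..........
..........
..........
..........
.......**.
..........
..........

Derivation:
Simulating step by step:
Generation 0 (given above): 25 live cells
Generation 1: 3 live cells
(generation 1 grid is the final answer)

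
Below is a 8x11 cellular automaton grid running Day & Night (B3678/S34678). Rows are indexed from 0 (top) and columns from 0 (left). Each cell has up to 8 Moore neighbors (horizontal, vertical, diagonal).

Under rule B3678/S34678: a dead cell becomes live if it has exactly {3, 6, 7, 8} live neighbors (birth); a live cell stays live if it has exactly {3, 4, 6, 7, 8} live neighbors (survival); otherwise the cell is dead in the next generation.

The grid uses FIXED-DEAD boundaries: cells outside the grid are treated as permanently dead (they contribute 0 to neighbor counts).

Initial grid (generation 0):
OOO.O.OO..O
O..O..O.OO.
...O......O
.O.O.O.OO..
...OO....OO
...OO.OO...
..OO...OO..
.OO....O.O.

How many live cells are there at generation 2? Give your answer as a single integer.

Answer: 25

Derivation:
Simulating step by step:
Generation 0 (given above): 35 live cells
Generation 1: 27 live cells
.O.O.O.OOO.
...OOO...OO
......O....
...O......O
...O.......
....OO.O.O.
.OOOO..OO..
..OO.......
Generation 2: 25 live cells
..O...O.OOO
..O.OO.O.O.
...O.O...OO
...........
...........
....O.O....
..O.OOO.O..
.OOOO......
Population at generation 2: 25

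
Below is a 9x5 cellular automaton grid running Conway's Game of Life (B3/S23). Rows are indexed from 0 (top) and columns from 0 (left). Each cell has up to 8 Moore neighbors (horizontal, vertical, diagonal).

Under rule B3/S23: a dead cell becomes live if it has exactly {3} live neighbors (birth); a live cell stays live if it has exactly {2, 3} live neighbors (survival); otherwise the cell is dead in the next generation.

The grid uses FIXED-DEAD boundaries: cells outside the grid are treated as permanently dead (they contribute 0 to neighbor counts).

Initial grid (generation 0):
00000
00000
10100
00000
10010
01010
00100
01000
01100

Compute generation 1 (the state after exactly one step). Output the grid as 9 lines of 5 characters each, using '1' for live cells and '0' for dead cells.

Answer: 00000
00000
00000
01000
00100
01010
01100
01000
01100

Derivation:
Simulating step by step:
Generation 0 (given above): 10 live cells
Generation 1: 9 live cells
(generation 1 grid is the final answer)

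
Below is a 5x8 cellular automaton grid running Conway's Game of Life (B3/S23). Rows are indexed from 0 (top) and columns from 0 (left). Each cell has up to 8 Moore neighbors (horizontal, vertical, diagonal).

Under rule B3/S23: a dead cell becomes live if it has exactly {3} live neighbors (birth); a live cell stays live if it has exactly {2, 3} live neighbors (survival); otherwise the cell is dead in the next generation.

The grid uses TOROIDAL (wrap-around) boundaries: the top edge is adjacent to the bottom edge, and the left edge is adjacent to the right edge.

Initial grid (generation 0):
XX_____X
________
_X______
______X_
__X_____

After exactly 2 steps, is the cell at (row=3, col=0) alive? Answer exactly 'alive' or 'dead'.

Answer: alive

Derivation:
Simulating step by step:
Generation 0 (given above): 6 live cells
Generation 1: 6 live cells
XX______
_X______
________
________
XX_____X
Generation 2: 7 live cells
__X____X
XX______
________
X_______
_X_____X

Cell (3,0) at generation 2: 1 -> alive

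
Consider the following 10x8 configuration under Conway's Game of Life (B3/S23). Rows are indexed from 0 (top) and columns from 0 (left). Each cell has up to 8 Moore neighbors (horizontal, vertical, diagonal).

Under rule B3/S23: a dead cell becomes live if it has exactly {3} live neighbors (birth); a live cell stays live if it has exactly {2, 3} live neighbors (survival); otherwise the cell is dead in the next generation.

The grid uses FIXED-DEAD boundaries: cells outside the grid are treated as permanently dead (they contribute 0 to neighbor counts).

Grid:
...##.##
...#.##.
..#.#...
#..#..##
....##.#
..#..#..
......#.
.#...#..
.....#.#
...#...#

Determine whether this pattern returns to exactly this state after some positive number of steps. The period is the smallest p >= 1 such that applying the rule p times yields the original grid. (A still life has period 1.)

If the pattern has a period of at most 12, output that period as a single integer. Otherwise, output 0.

Answer: 0

Derivation:
Simulating and comparing each generation to the original:
Gen 0 (original, given above): 25 live cells
Gen 1: 24 live cells, differs from original
Gen 2: 18 live cells, differs from original
Gen 3: 20 live cells, differs from original
Gen 4: 17 live cells, differs from original
Gen 5: 26 live cells, differs from original
Gen 6: 14 live cells, differs from original
Gen 7: 9 live cells, differs from original
Gen 8: 12 live cells, differs from original
Gen 9: 9 live cells, differs from original
Gen 10: 8 live cells, differs from original
Gen 11: 6 live cells, differs from original
Gen 12: 6 live cells, differs from original
No period found within 12 steps.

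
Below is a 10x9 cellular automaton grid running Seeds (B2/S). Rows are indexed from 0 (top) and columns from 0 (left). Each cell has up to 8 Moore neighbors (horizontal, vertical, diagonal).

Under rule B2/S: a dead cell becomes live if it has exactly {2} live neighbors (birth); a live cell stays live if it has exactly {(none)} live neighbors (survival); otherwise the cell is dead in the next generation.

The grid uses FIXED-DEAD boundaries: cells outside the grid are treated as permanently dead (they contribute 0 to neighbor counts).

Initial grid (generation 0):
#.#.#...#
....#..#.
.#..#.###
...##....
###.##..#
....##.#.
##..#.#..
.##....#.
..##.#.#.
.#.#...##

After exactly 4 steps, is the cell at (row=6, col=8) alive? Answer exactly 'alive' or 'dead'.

Simulating step by step:
Generation 0 (given above): 37 live cells
Generation 1: 11 live cells
.#...#.#.
#.#......
..#......
.........
.......#.
........#
........#
........#
#........
.........
Generation 2: 8 live cells
#.#...#..
...#..#..
...#.....
.........
........#
.........
.........
.......#.
.........
.........
Generation 3: 10 live cells
.#.#.#.#.
.#..##.#.
..#.#....
.........
.........
.........
.........
.........
.........
.........
Generation 4: 7 live cells
#.......#
#.......#
.#....#..
...#.....
.........
.........
.........
.........
.........
.........

Cell (6,8) at generation 4: 0 -> dead

Answer: dead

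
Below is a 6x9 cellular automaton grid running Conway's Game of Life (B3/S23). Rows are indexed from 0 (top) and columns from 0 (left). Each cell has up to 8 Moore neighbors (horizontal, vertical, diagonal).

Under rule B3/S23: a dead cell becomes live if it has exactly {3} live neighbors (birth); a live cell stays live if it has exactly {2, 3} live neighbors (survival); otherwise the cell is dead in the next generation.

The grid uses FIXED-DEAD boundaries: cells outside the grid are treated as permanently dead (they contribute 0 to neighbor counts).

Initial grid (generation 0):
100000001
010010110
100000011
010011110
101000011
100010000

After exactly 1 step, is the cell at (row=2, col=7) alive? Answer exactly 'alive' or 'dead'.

Simulating step by step:
Generation 0 (given above): 20 live cells
Generation 1: 17 live cells
000000010
110000100
110010001
110001000
100110011
010000000

Cell (2,7) at generation 1: 0 -> dead

Answer: dead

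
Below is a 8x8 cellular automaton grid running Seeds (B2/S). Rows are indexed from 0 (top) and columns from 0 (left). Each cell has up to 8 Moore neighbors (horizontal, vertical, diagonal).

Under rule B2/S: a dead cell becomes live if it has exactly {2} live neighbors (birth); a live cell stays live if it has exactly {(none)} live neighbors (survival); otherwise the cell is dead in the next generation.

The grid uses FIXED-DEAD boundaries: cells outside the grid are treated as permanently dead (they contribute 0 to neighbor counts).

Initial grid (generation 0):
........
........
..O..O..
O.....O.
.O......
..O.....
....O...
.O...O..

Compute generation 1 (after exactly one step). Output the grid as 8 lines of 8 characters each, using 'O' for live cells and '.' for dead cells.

Simulating step by step:
Generation 0 (given above): 9 live cells
Generation 1: 13 live cells
(generation 1 grid is the final answer)

Answer: ........
........
.O....O.
..O..O..
O.O.....
.O.O....
.OOO.O..
....O...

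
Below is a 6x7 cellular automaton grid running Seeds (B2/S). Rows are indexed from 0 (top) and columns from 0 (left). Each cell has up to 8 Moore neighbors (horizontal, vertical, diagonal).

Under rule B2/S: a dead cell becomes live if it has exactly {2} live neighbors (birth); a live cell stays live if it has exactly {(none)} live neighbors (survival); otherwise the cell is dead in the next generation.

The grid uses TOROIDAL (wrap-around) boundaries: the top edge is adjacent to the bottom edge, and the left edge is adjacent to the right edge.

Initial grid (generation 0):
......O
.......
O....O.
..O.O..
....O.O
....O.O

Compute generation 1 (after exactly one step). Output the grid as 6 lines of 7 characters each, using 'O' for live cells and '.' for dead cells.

Simulating step by step:
Generation 0 (given above): 9 live cells
Generation 1: 11 live cells
(generation 1 grid is the final answer)

Answer: O......
O....O.
.O.OO.O
OO.....
O......
...O...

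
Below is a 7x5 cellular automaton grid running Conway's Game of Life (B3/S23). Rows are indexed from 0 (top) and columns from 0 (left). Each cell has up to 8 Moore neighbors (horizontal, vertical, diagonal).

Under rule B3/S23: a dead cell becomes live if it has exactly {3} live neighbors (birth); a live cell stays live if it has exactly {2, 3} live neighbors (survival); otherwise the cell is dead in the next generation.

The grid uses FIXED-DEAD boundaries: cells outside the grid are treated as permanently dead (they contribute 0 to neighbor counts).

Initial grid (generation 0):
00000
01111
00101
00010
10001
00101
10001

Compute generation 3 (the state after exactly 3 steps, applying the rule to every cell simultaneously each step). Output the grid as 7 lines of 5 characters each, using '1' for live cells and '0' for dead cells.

Answer: 01110
11001
00101
00011
00000
00011
00000

Derivation:
Simulating step by step:
Generation 0 (given above): 13 live cells
Generation 1: 13 live cells
00110
01101
01001
00011
00001
01001
00010
Generation 2: 12 live cells
01110
01001
01001
00011
00001
00011
00000
Generation 3: 12 live cells
(generation 3 grid is the final answer)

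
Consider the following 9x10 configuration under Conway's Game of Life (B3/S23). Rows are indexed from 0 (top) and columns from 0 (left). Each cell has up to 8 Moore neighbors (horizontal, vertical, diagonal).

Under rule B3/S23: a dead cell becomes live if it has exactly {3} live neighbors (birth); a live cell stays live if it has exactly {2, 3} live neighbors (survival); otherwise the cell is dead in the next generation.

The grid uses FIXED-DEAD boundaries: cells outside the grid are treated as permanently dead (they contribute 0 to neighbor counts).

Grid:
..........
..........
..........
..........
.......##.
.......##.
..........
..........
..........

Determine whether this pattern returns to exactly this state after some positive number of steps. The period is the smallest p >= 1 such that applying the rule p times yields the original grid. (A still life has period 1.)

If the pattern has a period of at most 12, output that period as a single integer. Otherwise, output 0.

Answer: 1

Derivation:
Simulating and comparing each generation to the original:
Gen 0 (original, given above): 4 live cells
Gen 1: 4 live cells, MATCHES original -> period = 1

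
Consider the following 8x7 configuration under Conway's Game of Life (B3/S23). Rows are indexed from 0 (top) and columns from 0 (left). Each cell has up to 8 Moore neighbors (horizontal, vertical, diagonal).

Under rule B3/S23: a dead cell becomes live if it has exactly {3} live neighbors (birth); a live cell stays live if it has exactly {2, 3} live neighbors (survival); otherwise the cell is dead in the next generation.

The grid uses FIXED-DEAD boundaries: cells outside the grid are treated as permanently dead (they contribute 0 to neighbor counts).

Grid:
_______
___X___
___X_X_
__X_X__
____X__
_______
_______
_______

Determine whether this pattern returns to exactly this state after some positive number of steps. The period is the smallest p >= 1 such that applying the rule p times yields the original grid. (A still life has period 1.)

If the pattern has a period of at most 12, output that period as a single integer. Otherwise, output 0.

Simulating and comparing each generation to the original:
Gen 0 (original, given above): 6 live cells
Gen 1: 6 live cells, differs from original
Gen 2: 6 live cells, MATCHES original -> period = 2

Answer: 2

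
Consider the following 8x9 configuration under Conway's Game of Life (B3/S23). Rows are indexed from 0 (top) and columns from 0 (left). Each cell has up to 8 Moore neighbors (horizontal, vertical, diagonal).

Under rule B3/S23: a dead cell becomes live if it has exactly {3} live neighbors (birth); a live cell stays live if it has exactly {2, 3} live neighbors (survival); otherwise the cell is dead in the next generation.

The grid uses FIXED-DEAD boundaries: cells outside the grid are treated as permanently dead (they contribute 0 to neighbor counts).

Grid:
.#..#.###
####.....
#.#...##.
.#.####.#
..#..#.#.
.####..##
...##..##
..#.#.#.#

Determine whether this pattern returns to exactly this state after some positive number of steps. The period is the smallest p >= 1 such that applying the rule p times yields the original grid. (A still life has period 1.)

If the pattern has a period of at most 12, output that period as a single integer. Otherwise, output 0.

Answer: 0

Derivation:
Simulating and comparing each generation to the original:
Gen 0 (original, given above): 36 live cells
Gen 1: 22 live cells, differs from original
Gen 2: 22 live cells, differs from original
Gen 3: 20 live cells, differs from original
Gen 4: 11 live cells, differs from original
Gen 5: 9 live cells, differs from original
Gen 6: 6 live cells, differs from original
Gen 7: 4 live cells, differs from original
Gen 8: 0 live cells, differs from original
Gen 9: 0 live cells, differs from original
Gen 10: 0 live cells, differs from original
Gen 11: 0 live cells, differs from original
Gen 12: 0 live cells, differs from original
No period found within 12 steps.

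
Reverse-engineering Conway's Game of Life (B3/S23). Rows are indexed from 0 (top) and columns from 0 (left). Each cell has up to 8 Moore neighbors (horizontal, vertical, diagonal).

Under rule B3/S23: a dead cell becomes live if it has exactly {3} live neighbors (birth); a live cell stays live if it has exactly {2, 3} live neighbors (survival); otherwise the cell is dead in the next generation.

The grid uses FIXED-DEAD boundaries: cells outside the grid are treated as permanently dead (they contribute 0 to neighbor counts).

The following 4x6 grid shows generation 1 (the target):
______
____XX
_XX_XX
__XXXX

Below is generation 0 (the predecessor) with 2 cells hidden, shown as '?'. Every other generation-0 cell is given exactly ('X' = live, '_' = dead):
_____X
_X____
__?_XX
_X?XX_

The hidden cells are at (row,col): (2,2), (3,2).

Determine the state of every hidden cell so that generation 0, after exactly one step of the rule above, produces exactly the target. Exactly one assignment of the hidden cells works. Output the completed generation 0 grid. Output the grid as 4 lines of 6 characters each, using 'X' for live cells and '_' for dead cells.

Answer: _____X
_X____
__X_XX
_X_XX_

Derivation:
Hidden generation-0 cells (in order): (2,2), (3,2).
A hidden cell only influences target cells in its own 3x3 neighborhood. Try each of the 2^2 = 4 assignments, step the completed generation 0 forward once under B3/S23, and compare with the target:
  (2,2)=_ (3,2)=_ -> step gives (2,1)='_' but target has 'X' -> reject
  (2,2)=_ (3,2)=X -> step gives (2,2)='_' but target has 'X' -> reject
  (2,2)=X (3,2)=_ -> step reproduces the target at every cell -> ACCEPT
  (2,2)=X (3,2)=X -> step gives (2,1)='_' but target has 'X' -> reject
Unique solution: (2,2)=live, (3,2)=dead.
Check: live-neighbor counts of every cell in the completed generation 0:
111010
112233
233432
113333
Applying B3/S23 to generation 0 with these counts gives:
______
____XX
_XX_XX
__XXXX
which matches the target exactly.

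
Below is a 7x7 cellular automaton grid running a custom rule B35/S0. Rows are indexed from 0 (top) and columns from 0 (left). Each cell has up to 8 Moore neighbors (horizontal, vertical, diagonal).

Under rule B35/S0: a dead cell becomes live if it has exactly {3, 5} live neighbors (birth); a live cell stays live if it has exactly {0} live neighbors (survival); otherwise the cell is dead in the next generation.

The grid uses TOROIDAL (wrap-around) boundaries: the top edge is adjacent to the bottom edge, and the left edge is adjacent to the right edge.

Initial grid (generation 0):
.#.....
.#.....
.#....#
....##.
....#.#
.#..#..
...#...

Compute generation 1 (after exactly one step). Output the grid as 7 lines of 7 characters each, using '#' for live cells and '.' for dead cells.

Simulating step by step:
Generation 0 (given above): 11 live cells
Generation 1: 12 live cells
(generation 1 grid is the final answer)

Answer: ..#....
..#....
#....#.
#.....#
...#.#.
.#.#.#.
..#....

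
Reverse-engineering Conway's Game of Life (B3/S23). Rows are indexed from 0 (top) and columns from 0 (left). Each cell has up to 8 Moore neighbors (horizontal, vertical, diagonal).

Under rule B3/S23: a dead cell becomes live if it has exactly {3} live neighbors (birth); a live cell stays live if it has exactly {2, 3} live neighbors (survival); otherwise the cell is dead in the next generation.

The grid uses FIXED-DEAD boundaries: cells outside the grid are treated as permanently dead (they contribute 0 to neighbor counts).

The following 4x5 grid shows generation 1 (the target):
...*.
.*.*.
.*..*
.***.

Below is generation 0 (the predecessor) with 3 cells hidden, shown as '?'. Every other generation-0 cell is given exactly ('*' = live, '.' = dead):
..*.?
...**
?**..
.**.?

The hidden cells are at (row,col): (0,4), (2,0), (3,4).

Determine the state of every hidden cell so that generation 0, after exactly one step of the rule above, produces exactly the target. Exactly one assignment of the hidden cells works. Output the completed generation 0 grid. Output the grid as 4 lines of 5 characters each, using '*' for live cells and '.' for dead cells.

Answer: ..*..
...**
.**..
.**.*

Derivation:
Hidden generation-0 cells (in order): (0,4), (2,0), (3,4).
A hidden cell only influences target cells in its own 3x3 neighborhood. Try each of the 2^3 = 8 assignments, step the completed generation 0 forward once under B3/S23, and compare with the target:
  (0,4)=. (2,0)=. (3,4)=. -> step gives (2,4)='.' but target has '*' -> reject
  (0,4)=. (2,0)=. (3,4)=* -> step reproduces the target at every cell -> ACCEPT
  (0,4)=. (2,0)=* (3,4)=. -> step gives (1,1)='.' but target has '*' -> reject
  (0,4)=. (2,0)=* (3,4)=* -> step gives (1,1)='.' but target has '*' -> reject
  (0,4)=* (2,0)=. (3,4)=. -> step gives (0,3)='.' but target has '*' -> reject
  (0,4)=* (2,0)=. (3,4)=* -> step gives (0,3)='.' but target has '*' -> reject
  (0,4)=* (2,0)=* (3,4)=. -> step gives (0,3)='.' but target has '*' -> reject
  (0,4)=* (2,0)=* (3,4)=* -> step gives (0,3)='.' but target has '*' -> reject
Unique solution: (0,4)=dead, (2,0)=dead, (3,4)=live.
Check: live-neighbor counts of every cell in the completed generation 0:
01132
13431
23453
23330
Applying B3/S23 to generation 0 with these counts gives:
...*.
.*.*.
.*..*
.***.
which matches the target exactly.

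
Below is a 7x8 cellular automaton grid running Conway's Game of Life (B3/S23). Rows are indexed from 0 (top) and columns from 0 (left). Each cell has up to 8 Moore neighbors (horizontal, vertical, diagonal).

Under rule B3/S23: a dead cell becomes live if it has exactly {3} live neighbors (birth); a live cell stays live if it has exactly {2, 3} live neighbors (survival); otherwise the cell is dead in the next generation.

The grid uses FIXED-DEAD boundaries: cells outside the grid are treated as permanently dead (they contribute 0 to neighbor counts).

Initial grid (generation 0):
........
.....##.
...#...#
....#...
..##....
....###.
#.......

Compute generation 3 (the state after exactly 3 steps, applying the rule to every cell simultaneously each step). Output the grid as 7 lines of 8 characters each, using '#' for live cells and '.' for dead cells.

Simulating step by step:
Generation 0 (given above): 11 live cells
Generation 1: 11 live cells
........
......#.
....###.
..#.#...
...#....
...###..
.....#..
Generation 2: 10 live cells
........
......#.
...##.#.
....#...
..#..#..
...#.#..
.....#..
Generation 3: 9 live cells
(generation 3 grid is the final answer)

Answer: ........
.....#..
...##...
....#...
...#.#..
.....##.
....#...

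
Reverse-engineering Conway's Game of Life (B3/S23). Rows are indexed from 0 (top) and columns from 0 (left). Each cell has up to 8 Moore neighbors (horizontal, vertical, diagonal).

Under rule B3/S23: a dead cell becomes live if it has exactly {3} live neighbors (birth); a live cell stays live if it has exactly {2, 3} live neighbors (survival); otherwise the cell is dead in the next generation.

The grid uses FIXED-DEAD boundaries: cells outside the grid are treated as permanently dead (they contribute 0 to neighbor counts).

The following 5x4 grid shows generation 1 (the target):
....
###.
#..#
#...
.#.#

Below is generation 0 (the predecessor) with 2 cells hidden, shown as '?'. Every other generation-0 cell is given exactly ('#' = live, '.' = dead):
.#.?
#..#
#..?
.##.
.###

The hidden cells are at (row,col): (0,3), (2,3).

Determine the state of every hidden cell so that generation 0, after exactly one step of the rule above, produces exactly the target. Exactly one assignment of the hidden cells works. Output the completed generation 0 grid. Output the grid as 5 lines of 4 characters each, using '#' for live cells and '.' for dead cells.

Answer: .#..
#..#
#..#
.##.
.###

Derivation:
Hidden generation-0 cells (in order): (0,3), (2,3).
A hidden cell only influences target cells in its own 3x3 neighborhood. Try each of the 2^2 = 4 assignments, step the completed generation 0 forward once under B3/S23, and compare with the target:
  (0,3)=. (2,3)=. -> step gives (1,2)='.' but target has '#' -> reject
  (0,3)=. (2,3)=# -> step reproduces the target at every cell -> ACCEPT
  (0,3)=# (2,3)=. -> step gives (0,2)='#' but target has '.' -> reject
  (0,3)=# (2,3)=# -> step gives (0,2)='#' but target has '.' -> reject
Unique solution: (0,3)=dead, (2,3)=live.
Check: live-neighbor counts of every cell in the completed generation 0:
2121
2331
2442
3454
2342
Applying B3/S23 to generation 0 with these counts gives:
....
###.
#..#
#...
.#.#
which matches the target exactly.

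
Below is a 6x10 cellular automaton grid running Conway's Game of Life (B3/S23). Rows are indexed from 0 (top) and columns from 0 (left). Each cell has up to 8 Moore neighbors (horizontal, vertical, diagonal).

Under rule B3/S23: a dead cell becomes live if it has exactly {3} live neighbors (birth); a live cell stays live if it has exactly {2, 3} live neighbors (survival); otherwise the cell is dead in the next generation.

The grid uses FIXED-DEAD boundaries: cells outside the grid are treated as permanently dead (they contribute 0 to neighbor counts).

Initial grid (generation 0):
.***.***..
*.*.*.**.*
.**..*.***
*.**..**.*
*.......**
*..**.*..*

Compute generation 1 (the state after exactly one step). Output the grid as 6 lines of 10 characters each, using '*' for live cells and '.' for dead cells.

Answer: .*****.**.
*...*....*
*...**...*
*.**..*...
*.*.***..*
........**

Derivation:
Simulating step by step:
Generation 0 (given above): 32 live cells
Generation 1: 26 live cells
(generation 1 grid is the final answer)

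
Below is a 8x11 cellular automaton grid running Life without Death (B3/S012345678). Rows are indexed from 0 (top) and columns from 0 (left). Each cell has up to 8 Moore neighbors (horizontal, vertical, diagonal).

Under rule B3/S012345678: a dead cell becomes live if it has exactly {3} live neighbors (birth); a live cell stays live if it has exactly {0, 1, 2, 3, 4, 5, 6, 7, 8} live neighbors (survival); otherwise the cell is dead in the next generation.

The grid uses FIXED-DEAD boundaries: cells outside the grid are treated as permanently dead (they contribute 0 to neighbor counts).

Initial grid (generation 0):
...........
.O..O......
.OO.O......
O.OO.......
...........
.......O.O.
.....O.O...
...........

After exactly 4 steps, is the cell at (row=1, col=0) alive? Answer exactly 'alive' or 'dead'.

Answer: alive

Derivation:
Simulating step by step:
Generation 0 (given above): 12 live cells
Generation 1: 19 live cells
...........
.OOOO......
OOO.O......
O.OO.......
...........
......OOOO.
.....OOOO..
...........
Generation 2: 28 live cells
..OO.......
OOOOO......
OOO.O......
O.OO.......
.......OO..
.....OOOOO.
.....OOOOO.
......OO...
Generation 3: 31 live cells
..OOO......
OOOOO......
OOO.O......
O.OO.......
.......OOO.
.....OOOOO.
.....OOOOO.
.....OOO...
Generation 4: 35 live cells
..OOO......
OOOOOO.....
OOO.O......
O.OO....O..
.......OOO.
.....OOOOOO
....OOOOOO.
.....OOO...

Cell (1,0) at generation 4: 1 -> alive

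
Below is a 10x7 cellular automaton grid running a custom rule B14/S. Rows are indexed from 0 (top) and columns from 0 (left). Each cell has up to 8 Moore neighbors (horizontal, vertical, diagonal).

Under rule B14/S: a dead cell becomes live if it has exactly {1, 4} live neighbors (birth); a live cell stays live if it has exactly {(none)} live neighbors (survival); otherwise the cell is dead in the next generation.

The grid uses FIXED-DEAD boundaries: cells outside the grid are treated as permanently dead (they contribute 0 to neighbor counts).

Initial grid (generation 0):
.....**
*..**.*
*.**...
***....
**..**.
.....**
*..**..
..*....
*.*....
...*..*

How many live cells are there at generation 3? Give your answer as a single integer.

Simulating step by step:
Generation 0 (given above): 26 live cells
Generation 1: 16 live cells
***....
.....*.
......*
...*..*
.......
.......
.......
.*.*.*.
....***
*...**.
Generation 2: 23 live cells
...****
...**..
..**...
..*.*..
..*****
.......
**.*.**
*...*..
.......
.*.....
Generation 3: 14 live cells
.......
.**..*.
....*..
.....*.
.......
..**..*
.......
.......
..****.
*.*....
Population at generation 3: 14

Answer: 14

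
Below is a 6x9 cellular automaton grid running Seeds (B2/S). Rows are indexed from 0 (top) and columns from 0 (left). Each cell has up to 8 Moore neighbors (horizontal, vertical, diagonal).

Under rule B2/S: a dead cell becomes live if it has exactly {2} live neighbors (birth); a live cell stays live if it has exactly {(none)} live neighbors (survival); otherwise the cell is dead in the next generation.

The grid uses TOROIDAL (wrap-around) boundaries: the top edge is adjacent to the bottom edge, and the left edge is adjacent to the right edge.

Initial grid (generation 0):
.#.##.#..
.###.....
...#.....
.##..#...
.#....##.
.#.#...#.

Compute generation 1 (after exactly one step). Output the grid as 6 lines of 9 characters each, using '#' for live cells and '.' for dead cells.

Answer: .....#.#.
#....#...
#........
#..##..#.
...###..#
........#

Derivation:
Simulating step by step:
Generation 0 (given above): 17 live cells
Generation 1: 14 live cells
(generation 1 grid is the final answer)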